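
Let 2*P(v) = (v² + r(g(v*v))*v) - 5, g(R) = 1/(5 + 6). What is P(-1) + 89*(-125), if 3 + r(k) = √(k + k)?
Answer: -22251/2 - √22/22 ≈ -11126.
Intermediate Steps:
g(R) = 1/11
r(k) = -3 + √2*√k (r(k) = -3 + √(k + k) = -3 + √(2*k) = -3 + √2*√k)
P(v) = -5/2 + v²/2 + v*(-3 + √22/11)/2 (P(v) = ((v² + (-3 + √2*√(1/11))*v) - 5)/2 = ((v² + (-3 + √2*(√11/11))*v) - 5)/2 = ((v² + (-3 + √22/11)*v) - 5)/2 = ((v² + v*(-3 + √22/11)) - 5)/2 = (-5 + v² + v*(-3 + √22/11))/2 = -5/2 + v²/2 + v*(-3 + √22/11)/2)
P(-1) + 89*(-125) = (-5/2 + (½)*(-1)² - 1/22*(-1)*(33 - √22)) + 89*(-125) = (-5/2 + (½)*1 + (3/2 - √22/22)) - 11125 = (-5/2 + ½ + (3/2 - √22/22)) - 11125 = (-½ - √22/22) - 11125 = -22251/2 - √22/22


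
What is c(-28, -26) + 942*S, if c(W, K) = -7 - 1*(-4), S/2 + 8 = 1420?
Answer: 2660205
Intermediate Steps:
S = 2824 (S = -16 + 2*1420 = -16 + 2840 = 2824)
c(W, K) = -3 (c(W, K) = -7 + 4 = -3)
c(-28, -26) + 942*S = -3 + 942*2824 = -3 + 2660208 = 2660205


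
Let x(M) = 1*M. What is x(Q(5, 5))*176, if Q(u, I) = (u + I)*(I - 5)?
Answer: 0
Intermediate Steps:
Q(u, I) = (-5 + I)*(I + u) (Q(u, I) = (I + u)*(-5 + I) = (-5 + I)*(I + u))
x(M) = M
x(Q(5, 5))*176 = (5² - 5*5 - 5*5 + 5*5)*176 = (25 - 25 - 25 + 25)*176 = 0*176 = 0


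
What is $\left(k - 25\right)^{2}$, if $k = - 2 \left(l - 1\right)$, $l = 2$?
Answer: $729$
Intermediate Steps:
$k = -2$ ($k = - 2 \left(2 - 1\right) = \left(-2\right) 1 = -2$)
$\left(k - 25\right)^{2} = \left(-2 - 25\right)^{2} = \left(-27\right)^{2} = 729$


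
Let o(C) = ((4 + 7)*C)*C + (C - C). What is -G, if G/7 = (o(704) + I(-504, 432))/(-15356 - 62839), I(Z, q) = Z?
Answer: 38158904/78195 ≈ 488.00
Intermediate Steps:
o(C) = 11*C² (o(C) = (11*C)*C + 0 = 11*C² + 0 = 11*C²)
G = -38158904/78195 (G = 7*((11*704² - 504)/(-15356 - 62839)) = 7*((11*495616 - 504)/(-78195)) = 7*((5451776 - 504)*(-1/78195)) = 7*(5451272*(-1/78195)) = 7*(-5451272/78195) = -38158904/78195 ≈ -488.00)
-G = -1*(-38158904/78195) = 38158904/78195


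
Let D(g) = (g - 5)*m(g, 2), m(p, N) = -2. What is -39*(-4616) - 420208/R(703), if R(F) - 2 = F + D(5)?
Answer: 126496712/705 ≈ 1.7943e+5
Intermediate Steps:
D(g) = 10 - 2*g (D(g) = (g - 5)*(-2) = (-5 + g)*(-2) = 10 - 2*g)
R(F) = 2 + F (R(F) = 2 + (F + (10 - 2*5)) = 2 + (F + (10 - 10)) = 2 + (F + 0) = 2 + F)
-39*(-4616) - 420208/R(703) = -39*(-4616) - 420208/(2 + 703) = 180024 - 420208/705 = 126496712/705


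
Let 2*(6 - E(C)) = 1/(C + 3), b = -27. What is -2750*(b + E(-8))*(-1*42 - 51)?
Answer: -5345175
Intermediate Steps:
E(C) = 6 - 1/(2*(3 + C)) (E(C) = 6 - 1/(2*(C + 3)) = 6 - 1/(2*(3 + C)))
-2750*(b + E(-8))*(-1*42 - 51) = -2750*(-27 + (35 + 12*(-8))/(2*(3 - 8)))*(-1*42 - 51) = -2750*(-27 + (½)*(35 - 96)/(-5))*(-42 - 51) = -2750*(-27 + (½)*(-⅕)*(-61))*(-93) = -2750*(-27 + 61/10)*(-93) = -(-57475)*(-93) = -2750*19437/10 = -5345175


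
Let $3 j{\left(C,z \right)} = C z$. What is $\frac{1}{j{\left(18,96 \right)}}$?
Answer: $\frac{1}{576} \approx 0.0017361$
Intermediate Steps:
$j{\left(C,z \right)} = \frac{C z}{3}$
$\frac{1}{j{\left(18,96 \right)}} = \frac{1}{\frac{1}{3} \cdot 18 \cdot 96} = \frac{1}{576}$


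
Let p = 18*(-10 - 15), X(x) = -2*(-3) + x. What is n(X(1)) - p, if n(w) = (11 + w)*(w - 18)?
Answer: 252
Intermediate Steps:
X(x) = 6 + x
n(w) = (-18 + w)*(11 + w) (n(w) = (11 + w)*(-18 + w) = (-18 + w)*(11 + w))
p = -450 (p = 18*(-25) = -450)
n(X(1)) - p = (-198 + (6 + 1)**2 - 7*(6 + 1)) - 1*(-450) = (-198 + 7**2 - 7*7) + 450 = (-198 + 49 - 49) + 450 = -198 + 450 = 252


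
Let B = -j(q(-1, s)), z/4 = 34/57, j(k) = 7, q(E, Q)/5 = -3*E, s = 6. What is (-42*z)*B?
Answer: 13328/19 ≈ 701.47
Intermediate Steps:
q(E, Q) = -15*E (q(E, Q) = 5*(-3*E) = -15*E)
z = 136/57 (z = 4*(34/57) = 136/57 ≈ 2.3860)
B = -7 (B = -1*7 = -7)
(-42*z)*B = -42*136/57*(-7) = -1904/19*(-7) = 13328/19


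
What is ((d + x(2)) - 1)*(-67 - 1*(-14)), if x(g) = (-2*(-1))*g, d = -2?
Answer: -53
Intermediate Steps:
x(g) = 2*g
((d + x(2)) - 1)*(-67 - 1*(-14)) = ((-2 + 2*2) - 1)*(-67 - 1*(-14)) = ((-2 + 4) - 1)*(-67 + 14) = (2 - 1)*(-53) = 1*(-53) = -53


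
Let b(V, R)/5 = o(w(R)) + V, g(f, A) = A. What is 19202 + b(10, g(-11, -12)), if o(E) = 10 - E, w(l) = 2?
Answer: 19292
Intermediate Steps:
b(V, R) = 40 + 5*V (b(V, R) = 5*((10 - 1*2) + V) = 5*((10 - 2) + V) = 5*(8 + V) = 40 + 5*V)
19202 + b(10, g(-11, -12)) = 19202 + (40 + 5*10) = 19202 + (40 + 50) = 19202 + 90 = 19292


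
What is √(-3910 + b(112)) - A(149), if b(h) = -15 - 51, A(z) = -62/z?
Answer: 62/149 + 2*I*√994 ≈ 0.41611 + 63.056*I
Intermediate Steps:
b(h) = -66
√(-3910 + b(112)) - A(149) = √(-3910 - 66) - (-62)/149 = √(-3976) - (-62)/149 = 2*I*√994 - 1*(-62/149) = 2*I*√994 + 62/149 = 62/149 + 2*I*√994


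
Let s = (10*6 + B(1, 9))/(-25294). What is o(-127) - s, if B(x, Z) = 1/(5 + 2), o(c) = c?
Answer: -22485945/177058 ≈ -127.00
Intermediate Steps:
B(x, Z) = 1/7
s = -421/177058 (s = (10*6 + 1/7)/(-25294) = (60 + 1/7)*(-1/25294) = (421/7)*(-1/25294) = -421/177058 ≈ -0.0023778)
o(-127) - s = -127 - 1*(-421/177058) = -127 + 421/177058 = -22485945/177058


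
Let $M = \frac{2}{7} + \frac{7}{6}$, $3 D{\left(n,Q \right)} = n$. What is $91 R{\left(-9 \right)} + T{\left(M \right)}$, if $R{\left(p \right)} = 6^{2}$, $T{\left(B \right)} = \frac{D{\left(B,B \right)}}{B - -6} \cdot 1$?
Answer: $\frac{3076225}{939} \approx 3276.1$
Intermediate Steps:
$D{\left(n,Q \right)} = \frac{n}{3}$
$M = \frac{61}{42}$ ($M = 2 \cdot \frac{1}{7} + 7 \cdot \frac{1}{6} = \frac{2}{7} + \frac{7}{6} = \frac{61}{42} \approx 1.4524$)
$T{\left(B \right)} = \frac{B}{3 \left(6 + B\right)}$ ($T{\left(B \right)} = \frac{\frac{1}{3} B}{B - -6} \cdot 1 = \frac{\frac{1}{3} B}{B + 6} \cdot 1 = \frac{\frac{1}{3} B}{6 + B} 1 = \frac{B}{3 \left(6 + B\right)} 1 = \frac{B}{3 \left(6 + B\right)}$)
$R{\left(p \right)} = 36$
$91 R{\left(-9 \right)} + T{\left(M \right)} = 91 \cdot 36 + \frac{1}{3} \cdot \frac{61}{42} \frac{1}{6 + \frac{61}{42}} = 3276 + \frac{1}{3} \cdot \frac{61}{42} \frac{1}{\frac{313}{42}} = 3276 + \frac{1}{3} \cdot \frac{61}{42} \cdot \frac{42}{313} = 3276 + \frac{61}{939} = \frac{3076225}{939}$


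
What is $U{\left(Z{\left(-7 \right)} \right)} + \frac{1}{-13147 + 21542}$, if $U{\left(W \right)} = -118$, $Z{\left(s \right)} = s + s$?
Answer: $- \frac{990609}{8395} \approx -118.0$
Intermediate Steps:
$Z{\left(s \right)} = 2 s$
$U{\left(Z{\left(-7 \right)} \right)} + \frac{1}{-13147 + 21542} = -118 + \frac{1}{-13147 + 21542} = -118 + \frac{1}{8395} = - \frac{990609}{8395}$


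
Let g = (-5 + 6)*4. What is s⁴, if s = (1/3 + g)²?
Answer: 815730721/6561 ≈ 1.2433e+5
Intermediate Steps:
g = 4 (g = 1*4 = 4)
s = 169/9 (s = (1/3 + 4)² = (⅓ + 4)² = (13/3)² = 169/9 ≈ 18.778)
s⁴ = (169/9)⁴ = 815730721/6561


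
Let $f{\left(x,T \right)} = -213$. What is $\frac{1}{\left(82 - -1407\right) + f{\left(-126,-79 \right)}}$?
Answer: $\frac{1}{1276} \approx 0.0007837$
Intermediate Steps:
$\frac{1}{\left(82 - -1407\right) + f{\left(-126,-79 \right)}} = \frac{1}{\left(82 - -1407\right) - 213} = \frac{1}{\left(82 + 1407\right) - 213} = \frac{1}{1489 - 213} = \frac{1}{1276}$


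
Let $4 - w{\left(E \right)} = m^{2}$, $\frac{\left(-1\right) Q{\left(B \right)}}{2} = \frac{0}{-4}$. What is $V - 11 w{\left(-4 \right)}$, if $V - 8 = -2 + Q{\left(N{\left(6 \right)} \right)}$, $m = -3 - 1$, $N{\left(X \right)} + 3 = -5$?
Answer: $138$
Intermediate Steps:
$N{\left(X \right)} = -8$ ($N{\left(X \right)} = -3 - 5 = -8$)
$m = -4$ ($m = -3 - 1 = -4$)
$Q{\left(B \right)} = 0$ ($Q{\left(B \right)} = - 2 \frac{0}{-4} = - 2 \cdot 0 \left(- \frac{1}{4}\right) = \left(-2\right) 0 = 0$)
$w{\left(E \right)} = -12$ ($w{\left(E \right)} = 4 - \left(-4\right)^{2} = 4 - 16 = -12$)
$V = 6$ ($V = 8 + \left(-2 + 0\right) = 8 - 2 = 6$)
$V - 11 w{\left(-4 \right)} = 6 - -132 = 6 + 132 = 138$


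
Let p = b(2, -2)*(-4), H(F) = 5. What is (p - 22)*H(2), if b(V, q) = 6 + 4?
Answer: -310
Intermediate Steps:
b(V, q) = 10
p = -40 (p = 10*(-4) = -40)
(p - 22)*H(2) = (-40 - 22)*5 = -62*5 = -310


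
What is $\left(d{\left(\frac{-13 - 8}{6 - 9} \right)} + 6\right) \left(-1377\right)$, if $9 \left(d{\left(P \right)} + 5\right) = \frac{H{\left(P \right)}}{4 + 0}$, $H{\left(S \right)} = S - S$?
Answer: $-1377$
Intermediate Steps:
$H{\left(S \right)} = 0$
$d{\left(P \right)} = -5$ ($d{\left(P \right)} = -5 + \frac{\frac{1}{4 + 0} \cdot 0}{9} = -5 + \frac{\frac{1}{4} \cdot 0}{9} = -5 + \frac{1}{9} \cdot 0 = -5 + 0 = -5$)
$\left(d{\left(\frac{-13 - 8}{6 - 9} \right)} + 6\right) \left(-1377\right) = \left(-5 + 6\right) \left(-1377\right) = 1 \left(-1377\right) = -1377$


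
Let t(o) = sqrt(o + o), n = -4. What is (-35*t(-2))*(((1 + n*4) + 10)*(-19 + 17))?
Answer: -700*I ≈ -700.0*I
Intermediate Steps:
t(o) = sqrt(2)*sqrt(o) (t(o) = sqrt(2*o) = sqrt(2)*sqrt(o))
(-35*t(-2))*(((1 + n*4) + 10)*(-19 + 17)) = (-35*sqrt(2)*sqrt(-2))*(((1 - 4*4) + 10)*(-19 + 17)) = (-35*sqrt(2)*I*sqrt(2))*(((1 - 16) + 10)*(-2)) = (-70*I)*((-15 + 10)*(-2)) = (-70*I)*(-5*(-2)) = -70*I*10 = -700*I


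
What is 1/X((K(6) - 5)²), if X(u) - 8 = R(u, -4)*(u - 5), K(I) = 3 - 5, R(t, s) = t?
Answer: 1/2164 ≈ 0.00046211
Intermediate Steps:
K(I) = -2
X(u) = 8 + u*(-5 + u) (X(u) = 8 + u*(u - 5) = 8 + u*(-5 + u))
1/X((K(6) - 5)²) = 1/(8 + ((-2 - 5)²)² - 5*(-2 - 5)²) = 1/(8 + ((-7)²)² - 5*(-7)²) = 1/(8 + 49² - 5*49) = 1/(8 + 2401 - 245) = 1/2164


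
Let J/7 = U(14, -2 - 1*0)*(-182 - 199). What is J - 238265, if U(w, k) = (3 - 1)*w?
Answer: -312941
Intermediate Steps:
U(w, k) = 2*w
J = -74676 (J = 7*((2*14)*(-182 - 199)) = 7*(28*(-381)) = 7*(-10668) = -74676)
J - 238265 = -74676 - 238265 = -312941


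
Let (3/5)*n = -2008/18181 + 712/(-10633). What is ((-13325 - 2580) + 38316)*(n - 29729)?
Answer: -386403179541762541/579955719 ≈ -6.6626e+8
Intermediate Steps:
n = -171479680/579955719 (n = 5*(-2008/18181 + 712/(-10633))/3 = 5*(-2008*1/18181 + 712*(-1/10633))/3 = 5*(-2008/18181 - 712/10633)/3 = (5/3)*(-34295936/193318573) = -171479680/579955719 ≈ -0.29568)
((-13325 - 2580) + 38316)*(n - 29729) = ((-13325 - 2580) + 38316)*(-171479680/579955719 - 29729) = (-15905 + 38316)*(-17241675049831/579955719) = 22411*(-17241675049831/579955719) = -386403179541762541/579955719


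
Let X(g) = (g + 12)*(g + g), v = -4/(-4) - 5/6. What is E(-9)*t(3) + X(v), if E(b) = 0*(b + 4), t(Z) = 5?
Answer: 73/18 ≈ 4.0556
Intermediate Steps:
v = 1/6 (v = -4*(-1/4) - 5*1/6 = 1 - 5/6 = 1/6 ≈ 0.16667)
X(g) = 2*g*(12 + g) (X(g) = (12 + g)*(2*g) = 2*g*(12 + g))
E(b) = 0 (E(b) = 0*(4 + b) = 0)
E(-9)*t(3) + X(v) = 0*5 + 2*(1/6)*(12 + 1/6) = 0 + 2*(1/6)*(73/6) = 0 + 73/18 = 73/18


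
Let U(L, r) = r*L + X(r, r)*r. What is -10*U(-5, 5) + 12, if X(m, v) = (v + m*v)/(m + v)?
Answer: 112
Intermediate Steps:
X(m, v) = (v + m*v)/(m + v)
U(L, r) = L*r + r*(½ + r/2) (U(L, r) = r*L + (r*(1 + r)/(r + r))*r = L*r + (r*(1 + r)/((2*r)))*r = L*r + (r*(1/(2*r))*(1 + r))*r = L*r + (½ + r/2)*r = L*r + r*(½ + r/2))
-10*U(-5, 5) + 12 = -5*5*(1 + 5 + 2*(-5)) + 12 = -5*5*(1 + 5 - 10) + 12 = -5*5*(-4) + 12 = -10*(-10) + 12 = 100 + 12 = 112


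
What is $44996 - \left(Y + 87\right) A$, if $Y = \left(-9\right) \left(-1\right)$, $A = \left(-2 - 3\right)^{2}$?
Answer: $42596$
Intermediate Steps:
$A = 25$ ($A = \left(-5\right)^{2} = 25$)
$Y = 9$
$44996 - \left(Y + 87\right) A = 44996 - \left(9 + 87\right) 25 = 44996 - 96 \cdot 25 = 44996 - 2400 = 42596$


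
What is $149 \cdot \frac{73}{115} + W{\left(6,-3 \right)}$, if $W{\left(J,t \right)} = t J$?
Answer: $\frac{8807}{115} \approx 76.583$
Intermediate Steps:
$W{\left(J,t \right)} = J t$
$149 \cdot \frac{73}{115} + W{\left(6,-3 \right)} = 149 \cdot \frac{73}{115} + 6 \left(-3\right) = 149 \cdot 73 \cdot \frac{1}{115} - 18 = 149 \cdot \frac{73}{115} - 18 = \frac{10877}{115} - 18 = \frac{8807}{115}$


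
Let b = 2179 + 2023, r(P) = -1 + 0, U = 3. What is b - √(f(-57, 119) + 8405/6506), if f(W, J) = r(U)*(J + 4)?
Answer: 4202 - I*√5151665498/6506 ≈ 4202.0 - 11.032*I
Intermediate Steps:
r(P) = -1
f(W, J) = -4 - J (f(W, J) = -(J + 4) = -(4 + J) = -4 - J)
b = 4202
b - √(f(-57, 119) + 8405/6506) = 4202 - √((-4 - 1*119) + 8405/6506) = 4202 - √((-4 - 119) + 8405*(1/6506)) = 4202 - √(-123 + 8405/6506) = 4202 - √(-791833/6506) = 4202 - I*√5151665498/6506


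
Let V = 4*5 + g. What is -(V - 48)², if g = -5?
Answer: -1089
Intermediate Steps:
V = 15 (V = 4*5 - 5 = 20 - 5 = 15)
-(V - 48)² = -(15 - 48)² = -1*(-33)² = -1*1089 = -1089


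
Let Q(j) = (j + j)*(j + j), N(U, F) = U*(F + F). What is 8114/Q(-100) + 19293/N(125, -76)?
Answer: -308777/380000 ≈ -0.81257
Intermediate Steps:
N(U, F) = 2*F*U (N(U, F) = U*(2*F) = 2*F*U)
Q(j) = 4*j² (Q(j) = (2*j)*(2*j) = 4*j²)
8114/Q(-100) + 19293/N(125, -76) = 8114/((4*(-100)²)) + 19293/((2*(-76)*125)) = 8114/((4*10000)) + 19293/(-19000) = 8114/40000 + 19293*(-1/19000) = 8114*(1/40000) - 19293/19000 = 4057/20000 - 19293/19000 = -308777/380000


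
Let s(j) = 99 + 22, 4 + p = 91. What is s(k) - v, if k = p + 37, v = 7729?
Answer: -7608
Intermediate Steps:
p = 87 (p = -4 + 91 = 87)
k = 124 (k = 87 + 37 = 124)
s(j) = 121
s(k) - v = 121 - 1*7729 = 121 - 7729 = -7608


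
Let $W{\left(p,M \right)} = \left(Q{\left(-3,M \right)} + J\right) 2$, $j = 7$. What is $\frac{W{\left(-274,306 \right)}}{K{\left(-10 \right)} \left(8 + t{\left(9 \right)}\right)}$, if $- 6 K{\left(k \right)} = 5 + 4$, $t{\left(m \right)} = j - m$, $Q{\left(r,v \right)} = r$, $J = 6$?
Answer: $- \frac{2}{3} \approx -0.66667$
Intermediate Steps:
$t{\left(m \right)} = 7 - m$
$K{\left(k \right)} = - \frac{3}{2}$ ($K{\left(k \right)} = - \frac{5 + 4}{6} = \left(- \frac{1}{6}\right) 9 = - \frac{3}{2}$)
$W{\left(p,M \right)} = 6$ ($W{\left(p,M \right)} = \left(-3 + 6\right) 2 = 3 \cdot 2 = 6$)
$\frac{W{\left(-274,306 \right)}}{K{\left(-10 \right)} \left(8 + t{\left(9 \right)}\right)} = \frac{6}{\left(- \frac{3}{2}\right) \left(8 + \left(7 - 9\right)\right)} = \frac{6}{\left(- \frac{3}{2}\right) \left(8 - 2\right)} = \frac{6}{\left(- \frac{3}{2}\right) 6} = \frac{6}{-9} = 6 \left(- \frac{1}{9}\right) = - \frac{2}{3}$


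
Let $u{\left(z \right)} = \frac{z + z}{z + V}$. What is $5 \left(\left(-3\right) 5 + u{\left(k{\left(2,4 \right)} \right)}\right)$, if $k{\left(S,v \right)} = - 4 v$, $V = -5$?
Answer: $- \frac{1415}{21} \approx -67.381$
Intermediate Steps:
$u{\left(z \right)} = \frac{2 z}{-5 + z}$ ($u{\left(z \right)} = \frac{z + z}{z - 5} = \frac{2 z}{-5 + z}$)
$5 \left(\left(-3\right) 5 + u{\left(k{\left(2,4 \right)} \right)}\right) = 5 \left(\left(-3\right) 5 + \frac{2 \left(\left(-4\right) 4\right)}{-5 - 16}\right) = 5 \left(-15 + 2 \left(-16\right) \frac{1}{-5 - 16}\right) = 5 \left(-15 + 2 \left(-16\right) \frac{1}{-21}\right) = 5 \left(-15 + 2 \left(-16\right) \left(- \frac{1}{21}\right)\right) = 5 \left(-15 + \frac{32}{21}\right) = 5 \left(- \frac{283}{21}\right) = - \frac{1415}{21}$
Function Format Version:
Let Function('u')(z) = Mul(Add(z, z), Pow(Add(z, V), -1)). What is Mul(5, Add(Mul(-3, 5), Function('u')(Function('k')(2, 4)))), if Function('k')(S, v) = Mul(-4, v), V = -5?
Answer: Rational(-1415, 21) ≈ -67.381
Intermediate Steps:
Function('u')(z) = Mul(2, z, Pow(Add(-5, z), -1)) (Function('u')(z) = Mul(Add(z, z), Pow(Add(z, -5), -1)) = Mul(Mul(2, z), Pow(Add(-5, z), -1)) = Mul(2, z, Pow(Add(-5, z), -1)))
Mul(5, Add(Mul(-3, 5), Function('u')(Function('k')(2, 4)))) = Mul(5, Add(Mul(-3, 5), Mul(2, Mul(-4, 4), Pow(Add(-5, Mul(-4, 4)), -1)))) = Mul(5, Add(-15, Mul(2, -16, Pow(Add(-5, -16), -1)))) = Mul(5, Add(-15, Mul(2, -16, Pow(-21, -1)))) = Mul(5, Add(-15, Mul(2, -16, Rational(-1, 21)))) = Mul(5, Add(-15, Rational(32, 21))) = Mul(5, Rational(-283, 21)) = Rational(-1415, 21)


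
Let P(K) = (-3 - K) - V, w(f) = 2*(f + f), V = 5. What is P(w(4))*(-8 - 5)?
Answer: 312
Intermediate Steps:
w(f) = 4*f (w(f) = 2*(2*f) = 4*f)
P(K) = -8 - K (P(K) = (-3 - K) - 1*5 = (-3 - K) - 5 = -8 - K)
P(w(4))*(-8 - 5) = (-8 - 4*4)*(-8 - 5) = (-8 - 1*16)*(-13) = (-8 - 16)*(-13) = -24*(-13) = 312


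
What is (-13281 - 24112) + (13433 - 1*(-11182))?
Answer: -12778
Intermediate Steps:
(-13281 - 24112) + (13433 - 1*(-11182)) = -37393 + (13433 + 11182) = -37393 + 24615 = -12778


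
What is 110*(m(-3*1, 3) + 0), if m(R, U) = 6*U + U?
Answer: 2310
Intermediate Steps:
m(R, U) = 7*U
110*(m(-3*1, 3) + 0) = 110*(7*3 + 0) = 110*(21 + 0) = 110*21 = 2310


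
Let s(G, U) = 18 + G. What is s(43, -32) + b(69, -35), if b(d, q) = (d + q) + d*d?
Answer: 4856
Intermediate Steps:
b(d, q) = d + q + d**2 (b(d, q) = (d + q) + d**2 = d + q + d**2)
s(43, -32) + b(69, -35) = (18 + 43) + (69 - 35 + 69**2) = 61 + (69 - 35 + 4761) = 61 + 4795 = 4856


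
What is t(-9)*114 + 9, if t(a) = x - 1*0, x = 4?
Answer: 465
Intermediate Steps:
t(a) = 4 (t(a) = 4 - 1*0 = 4 + 0 = 4)
t(-9)*114 + 9 = 4*114 + 9 = 456 + 9 = 465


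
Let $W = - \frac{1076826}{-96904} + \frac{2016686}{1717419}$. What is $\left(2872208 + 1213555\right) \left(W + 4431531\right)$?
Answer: $\frac{45656456184784091805217}{2521587436} \approx 1.8106 \cdot 10^{13}$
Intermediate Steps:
$W = \frac{1022393186119}{83212385388}$ ($W = \left(-1076826\right) \left(- \frac{1}{96904}\right) + 2016686 \cdot \frac{1}{1717419} = \frac{538413}{48452} + \frac{2016686}{1717419} = \frac{1022393186119}{83212385388} \approx 12.287$)
$\left(2872208 + 1213555\right) \left(W + 4431531\right) = \left(2872208 + 1213555\right) \left(\frac{1022393186119}{83212385388} + 4431531\right) = 4085763 \cdot \frac{368759287824055147}{83212385388} = \frac{45656456184784091805217}{2521587436}$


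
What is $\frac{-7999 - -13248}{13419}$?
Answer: $\frac{5249}{13419} \approx 0.39116$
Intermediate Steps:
$\frac{-7999 - -13248}{13419} = \left(-7999 + 13248\right) \frac{1}{13419} = 5249 \cdot \frac{1}{13419} = \frac{5249}{13419}$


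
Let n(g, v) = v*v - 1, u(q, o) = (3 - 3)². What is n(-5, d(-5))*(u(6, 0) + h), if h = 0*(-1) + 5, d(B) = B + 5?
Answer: -5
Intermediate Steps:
u(q, o) = 0 (u(q, o) = 0² = 0)
d(B) = 5 + B
n(g, v) = -1 + v² (n(g, v) = v² - 1 = -1 + v²)
h = 5 (h = 0 + 5 = 5)
n(-5, d(-5))*(u(6, 0) + h) = (-1 + (5 - 5)²)*(0 + 5) = (-1 + 0²)*5 = (-1 + 0)*5 = -1*5 = -5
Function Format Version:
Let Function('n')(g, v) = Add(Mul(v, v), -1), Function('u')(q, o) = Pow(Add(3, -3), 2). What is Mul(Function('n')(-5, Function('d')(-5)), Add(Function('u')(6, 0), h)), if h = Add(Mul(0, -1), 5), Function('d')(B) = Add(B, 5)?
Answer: -5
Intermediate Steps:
Function('u')(q, o) = 0 (Function('u')(q, o) = Pow(0, 2) = 0)
Function('d')(B) = Add(5, B)
Function('n')(g, v) = Add(-1, Pow(v, 2)) (Function('n')(g, v) = Add(Pow(v, 2), -1) = Add(-1, Pow(v, 2)))
h = 5 (h = Add(0, 5) = 5)
Mul(Function('n')(-5, Function('d')(-5)), Add(Function('u')(6, 0), h)) = Mul(Add(-1, Pow(Add(5, -5), 2)), Add(0, 5)) = Mul(Add(-1, Pow(0, 2)), 5) = Mul(Add(-1, 0), 5) = Mul(-1, 5) = -5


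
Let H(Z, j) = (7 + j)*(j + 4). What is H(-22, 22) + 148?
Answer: 902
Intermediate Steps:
H(Z, j) = (4 + j)*(7 + j) (H(Z, j) = (7 + j)*(4 + j) = (4 + j)*(7 + j))
H(-22, 22) + 148 = (28 + 22² + 11*22) + 148 = (28 + 484 + 242) + 148 = 754 + 148 = 902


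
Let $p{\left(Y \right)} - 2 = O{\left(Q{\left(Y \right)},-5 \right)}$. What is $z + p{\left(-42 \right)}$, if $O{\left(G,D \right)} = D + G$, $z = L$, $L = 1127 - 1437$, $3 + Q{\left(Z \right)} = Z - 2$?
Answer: $-360$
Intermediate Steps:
$Q{\left(Z \right)} = -5 + Z$ ($Q{\left(Z \right)} = -3 + \left(Z - 2\right) = -3 + \left(-2 + Z\right) = -5 + Z$)
$L = -310$ ($L = 1127 - 1437 = -310$)
$z = -310$
$p{\left(Y \right)} = -8 + Y$ ($p{\left(Y \right)} = 2 + \left(-5 + \left(-5 + Y\right)\right) = 2 + \left(-10 + Y\right) = -8 + Y$)
$z + p{\left(-42 \right)} = -310 - 50 = -360$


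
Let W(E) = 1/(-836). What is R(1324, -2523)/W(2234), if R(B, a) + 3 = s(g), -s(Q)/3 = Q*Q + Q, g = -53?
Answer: 6914556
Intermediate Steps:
s(Q) = -3*Q - 3*Q² (s(Q) = -3*(Q*Q + Q) = -3*(Q² + Q) = -3*(Q + Q²) = -3*Q - 3*Q²)
R(B, a) = -8271 (R(B, a) = -3 - 3*(-53)*(1 - 53) = -3 - 3*(-53)*(-52) = -3 - 8268 = -8271)
W(E) = -1/836
R(1324, -2523)/W(2234) = -8271/(-1/836) = -8271*(-836) = 6914556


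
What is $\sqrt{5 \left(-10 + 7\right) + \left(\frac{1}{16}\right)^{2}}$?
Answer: $\frac{i \sqrt{3839}}{16} \approx 3.8725 i$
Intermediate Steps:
$\sqrt{5 \left(-10 + 7\right) + \left(\frac{1}{16}\right)^{2}} = \sqrt{5 \left(-3\right) + \left(\frac{1}{16}\right)^{2}} = \sqrt{-15 + \frac{1}{256}} = \sqrt{- \frac{3839}{256}} = \frac{i \sqrt{3839}}{16}$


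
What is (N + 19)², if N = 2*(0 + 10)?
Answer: 1521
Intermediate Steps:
N = 20 (N = 2*10 = 20)
(N + 19)² = (20 + 19)² = 39² = 1521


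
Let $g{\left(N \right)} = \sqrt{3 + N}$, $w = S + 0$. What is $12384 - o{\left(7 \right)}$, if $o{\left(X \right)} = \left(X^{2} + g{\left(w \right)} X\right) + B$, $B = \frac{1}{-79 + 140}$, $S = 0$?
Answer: $\frac{752434}{61} - 7 \sqrt{3} \approx 12323.0$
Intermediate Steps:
$w = 0$ ($w = 0 + 0 = 0$)
$B = \frac{1}{61} \approx 0.016393$
$o{\left(X \right)} = \frac{1}{61} + X^{2} + X \sqrt{3}$ ($o{\left(X \right)} = \left(X^{2} + \sqrt{3 + 0} X\right) + \frac{1}{61} = \left(X^{2} + \sqrt{3} X\right) + \frac{1}{61} = \left(X^{2} + X \sqrt{3}\right) + \frac{1}{61} = \frac{1}{61} + X^{2} + X \sqrt{3}$)
$12384 - o{\left(7 \right)} = 12384 - \left(\frac{1}{61} + 7^{2} + 7 \sqrt{3}\right) = 12384 - \left(\frac{1}{61} + 49 + 7 \sqrt{3}\right) = 12384 - \left(\frac{2990}{61} + 7 \sqrt{3}\right) = \frac{752434}{61} - 7 \sqrt{3}$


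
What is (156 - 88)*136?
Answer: 9248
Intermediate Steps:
(156 - 88)*136 = 68*136 = 9248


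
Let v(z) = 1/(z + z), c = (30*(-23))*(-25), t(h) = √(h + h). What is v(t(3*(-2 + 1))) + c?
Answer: 17250 - I*√6/12 ≈ 17250.0 - 0.20412*I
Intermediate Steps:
t(h) = √2*√h (t(h) = √(2*h) = √2*√h)
c = 17250 (c = -690*(-25) = 17250)
v(z) = 1/(2*z)
v(t(3*(-2 + 1))) + c = 1/(2*((√2*√(3*(-2 + 1))))) + 17250 = 1/(2*((√2*√(3*(-1))))) + 17250 = 1/(2*((√2*√(-3)))) + 17250 = 1/(2*((√2*(I*√3)))) + 17250 = 1/(2*((I*√6))) + 17250 = (-I*√6/6)/2 + 17250 = -I*√6/12 + 17250 = 17250 - I*√6/12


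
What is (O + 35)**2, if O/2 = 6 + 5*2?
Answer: 4489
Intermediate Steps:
O = 32 (O = 2*(6 + 5*2) = 2*(6 + 10) = 2*16 = 32)
(O + 35)**2 = (32 + 35)**2 = 67**2 = 4489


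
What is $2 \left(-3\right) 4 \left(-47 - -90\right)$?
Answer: $-1032$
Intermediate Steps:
$2 \left(-3\right) 4 \left(-47 - -90\right) = \left(-6\right) 4 \left(-47 + 90\right) = \left(-24\right) 43 = -1032$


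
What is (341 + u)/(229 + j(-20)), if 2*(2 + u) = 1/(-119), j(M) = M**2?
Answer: 80681/149702 ≈ 0.53894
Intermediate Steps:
u = -477/238 (u = -2 + (1/2)/(-119) = -2 + (1/2)*(-1/119) = -2 - 1/238 = -477/238 ≈ -2.0042)
(341 + u)/(229 + j(-20)) = (341 - 477/238)/(229 + (-20)**2) = 80681/(238*(229 + 400)) = (80681/238)/629 = (80681/238)*(1/629) = 80681/149702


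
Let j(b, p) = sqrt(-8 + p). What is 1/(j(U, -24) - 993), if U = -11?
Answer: -993/986081 - 4*I*sqrt(2)/986081 ≈ -0.001007 - 5.7367e-6*I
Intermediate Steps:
1/(j(U, -24) - 993) = 1/(sqrt(-8 - 24) - 993) = 1/(sqrt(-32) - 993) = 1/(4*I*sqrt(2) - 993) = 1/(-993 + 4*I*sqrt(2))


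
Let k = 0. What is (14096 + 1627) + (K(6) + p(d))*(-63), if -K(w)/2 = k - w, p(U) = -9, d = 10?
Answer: 15534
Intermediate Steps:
K(w) = 2*w (K(w) = -2*(0 - w) = -(-2)*w = 2*w)
(14096 + 1627) + (K(6) + p(d))*(-63) = (14096 + 1627) + (2*6 - 9)*(-63) = 15723 + (12 - 9)*(-63) = 15723 + 3*(-63) = 15723 - 189 = 15534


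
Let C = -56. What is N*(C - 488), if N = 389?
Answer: -211616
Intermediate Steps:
N*(C - 488) = 389*(-56 - 488) = 389*(-544) = -211616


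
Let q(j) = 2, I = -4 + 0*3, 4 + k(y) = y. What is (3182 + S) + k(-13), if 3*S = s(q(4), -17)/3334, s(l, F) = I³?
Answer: 15828133/5001 ≈ 3165.0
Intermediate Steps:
k(y) = -4 + y
I = -4 (I = -4 + 0 = -4)
s(l, F) = -64 (s(l, F) = (-4)³ = -64)
S = -32/5001 (S = (-64/3334)/3 = (-64*1/3334)/3 = (⅓)*(-32/1667) = -32/5001 ≈ -0.0063987)
(3182 + S) + k(-13) = (3182 - 32/5001) + (-4 - 13) = 15913150/5001 - 17 = 15828133/5001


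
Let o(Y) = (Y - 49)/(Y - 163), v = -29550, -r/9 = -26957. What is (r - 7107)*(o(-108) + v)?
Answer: -1885906848858/271 ≈ -6.9591e+9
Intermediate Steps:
r = 242613 (r = -9*(-26957) = 242613)
o(Y) = (-49 + Y)/(-163 + Y)
(r - 7107)*(o(-108) + v) = (242613 - 7107)*((-49 - 108)/(-163 - 108) - 29550) = 235506*(-157/(-271) - 29550) = 235506*(-1/271*(-157) - 29550) = 235506*(157/271 - 29550) = 235506*(-8007893/271) = -1885906848858/271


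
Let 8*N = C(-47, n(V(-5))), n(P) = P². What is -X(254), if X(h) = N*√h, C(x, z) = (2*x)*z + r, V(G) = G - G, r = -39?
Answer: 39*√254/8 ≈ 77.695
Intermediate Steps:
V(G) = 0
C(x, z) = -39 + 2*x*z (C(x, z) = (2*x)*z - 39 = 2*x*z - 39 = -39 + 2*x*z)
N = -39/8 (N = (-39 + 2*(-47)*0²)/8 = (-39 + 2*(-47)*0)/8 = (-39 + 0)/8 = (⅛)*(-39) = -39/8 ≈ -4.8750)
X(h) = -39*√h/8
-X(254) = -(-39)*√254/8 = 39*√254/8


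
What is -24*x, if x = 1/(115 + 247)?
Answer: -12/181 ≈ -0.066298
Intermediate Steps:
x = 1/362 ≈ 0.0027624
-24*x = -24*1/362 = -12/181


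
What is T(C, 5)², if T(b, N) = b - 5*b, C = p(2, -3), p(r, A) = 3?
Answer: 144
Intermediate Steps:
C = 3
T(b, N) = -4*b
T(C, 5)² = (-4*3)² = (-12)² = 144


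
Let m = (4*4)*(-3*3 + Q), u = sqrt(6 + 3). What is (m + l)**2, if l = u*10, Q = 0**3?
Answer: 12996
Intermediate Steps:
Q = 0
u = 3 (u = sqrt(9) = 3)
l = 30 (l = 3*10 = 30)
m = -144 (m = (4*4)*(-3*3 + 0) = 16*(-9 + 0) = 16*(-9) = -144)
(m + l)**2 = (-144 + 30)**2 = (-114)**2 = 12996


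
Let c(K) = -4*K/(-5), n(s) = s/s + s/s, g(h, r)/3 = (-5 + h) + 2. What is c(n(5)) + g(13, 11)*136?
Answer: 20408/5 ≈ 4081.6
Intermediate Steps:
g(h, r) = -9 + 3*h (g(h, r) = 3*((-5 + h) + 2) = 3*(-3 + h) = -9 + 3*h)
n(s) = 2 (n(s) = 1 + 1 = 2)
c(K) = 4*K/5 (c(K) = -4*K*(-1)/5 = -(-4)*K/5 = 4*K/5)
c(n(5)) + g(13, 11)*136 = (⅘)*2 + (-9 + 3*13)*136 = 8/5 + (-9 + 39)*136 = 8/5 + 30*136 = 8/5 + 4080 = 20408/5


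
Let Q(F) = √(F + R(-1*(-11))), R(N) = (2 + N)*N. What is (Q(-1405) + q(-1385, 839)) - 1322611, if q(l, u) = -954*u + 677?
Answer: -2122340 + I*√1262 ≈ -2.1223e+6 + 35.525*I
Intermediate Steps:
q(l, u) = 677 - 954*u
R(N) = N*(2 + N)
Q(F) = √(143 + F) (Q(F) = √(F + (-1*(-11))*(2 - 1*(-11))) = √(F + 11*(2 + 11)) = √(F + 11*13) = √(F + 143) = √(143 + F))
(Q(-1405) + q(-1385, 839)) - 1322611 = (√(143 - 1405) + (677 - 954*839)) - 1322611 = (√(-1262) + (677 - 800406)) - 1322611 = (I*√1262 - 799729) - 1322611 = (-799729 + I*√1262) - 1322611 = -2122340 + I*√1262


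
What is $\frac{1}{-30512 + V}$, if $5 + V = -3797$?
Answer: $- \frac{1}{34314} \approx -2.9143 \cdot 10^{-5}$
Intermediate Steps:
$V = -3802$ ($V = -5 - 3797 = -3802$)
$\frac{1}{-30512 + V} = \frac{1}{-30512 - 3802} = \frac{1}{-34314} = - \frac{1}{34314}$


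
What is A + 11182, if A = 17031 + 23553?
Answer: 51766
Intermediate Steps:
A = 40584
A + 11182 = 40584 + 11182 = 51766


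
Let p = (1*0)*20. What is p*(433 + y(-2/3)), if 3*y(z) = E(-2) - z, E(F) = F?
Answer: 0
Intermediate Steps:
y(z) = -⅔ - z/3 (y(z) = (-2 - z)/3 = -⅔ - z/3)
p = 0 (p = 0*20 = 0)
p*(433 + y(-2/3)) = 0*(433 + (-⅔ - (-2)/(3*3))) = 0*(433 + (-⅔ - ⅓*(-⅔))) = 0*(433 + (-⅔ + 2/9)) = 0*(433 - 4/9) = 0*(3893/9) = 0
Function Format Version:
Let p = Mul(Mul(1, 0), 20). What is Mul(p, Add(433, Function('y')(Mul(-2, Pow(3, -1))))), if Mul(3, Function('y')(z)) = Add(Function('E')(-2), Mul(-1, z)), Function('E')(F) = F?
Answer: 0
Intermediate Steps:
Function('y')(z) = Add(Rational(-2, 3), Mul(Rational(-1, 3), z)) (Function('y')(z) = Mul(Rational(1, 3), Add(-2, Mul(-1, z))) = Add(Rational(-2, 3), Mul(Rational(-1, 3), z)))
p = 0 (p = Mul(0, 20) = 0)
Mul(p, Add(433, Function('y')(Mul(-2, Pow(3, -1))))) = Mul(0, Add(433, Add(Rational(-2, 3), Mul(Rational(-1, 3), Mul(-2, Pow(3, -1)))))) = Mul(0, Add(433, Add(Rational(-2, 3), Mul(Rational(-1, 3), Mul(-2, Rational(1, 3)))))) = Mul(0, Add(433, Add(Rational(-2, 3), Mul(Rational(-1, 3), Rational(-2, 3))))) = Mul(0, Add(433, Add(Rational(-2, 3), Rational(2, 9)))) = Mul(0, Add(433, Rational(-4, 9))) = Mul(0, Rational(3893, 9)) = 0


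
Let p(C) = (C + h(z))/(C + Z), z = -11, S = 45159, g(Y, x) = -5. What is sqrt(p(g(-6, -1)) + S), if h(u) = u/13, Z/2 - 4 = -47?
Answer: sqrt(373962211)/91 ≈ 212.51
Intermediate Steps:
Z = -86 (Z = 8 + 2*(-47) = 8 - 94 = -86)
h(u) = u/13 (h(u) = u*(1/13) = u/13)
p(C) = (-11/13 + C)/(-86 + C) (p(C) = (C + (1/13)*(-11))/(C - 86) = (C - 11/13)/(-86 + C) = (-11/13 + C)/(-86 + C))
sqrt(p(g(-6, -1)) + S) = sqrt((-11/13 - 5)/(-86 - 5) + 45159) = sqrt(-76/13/(-91) + 45159) = sqrt(-1/91*(-76/13) + 45159) = sqrt(76/1183 + 45159) = sqrt(53423173/1183) = sqrt(373962211)/91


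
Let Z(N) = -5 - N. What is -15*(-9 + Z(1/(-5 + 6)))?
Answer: 225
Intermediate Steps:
-15*(-9 + Z(1/(-5 + 6))) = -15*(-9 + (-5 - 1/(-5 + 6))) = -15*(-9 + (-5 - 1/1)) = -15*(-9 + (-5 - 1*1)) = -15*(-9 + (-5 - 1)) = -15*(-9 - 6) = -15*(-15) = 225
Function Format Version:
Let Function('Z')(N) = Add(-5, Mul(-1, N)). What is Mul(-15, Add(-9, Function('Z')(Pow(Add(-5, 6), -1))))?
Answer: 225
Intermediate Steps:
Mul(-15, Add(-9, Function('Z')(Pow(Add(-5, 6), -1)))) = Mul(-15, Add(-9, Add(-5, Mul(-1, Pow(Add(-5, 6), -1))))) = Mul(-15, Add(-9, Add(-5, Mul(-1, Pow(1, -1))))) = Mul(-15, Add(-9, Add(-5, Mul(-1, 1)))) = Mul(-15, Add(-9, Add(-5, -1))) = Mul(-15, Add(-9, -6)) = Mul(-15, -15) = 225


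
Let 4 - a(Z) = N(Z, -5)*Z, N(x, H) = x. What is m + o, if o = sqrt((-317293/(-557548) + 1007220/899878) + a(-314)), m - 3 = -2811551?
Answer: -2811548 + I*sqrt(1551122330330177050691211281)/125431294786 ≈ -2.8115e+6 + 313.99*I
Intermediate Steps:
m = -2811548 (m = 3 - 2811551 = -2811548)
a(Z) = 4 - Z**2 (a(Z) = 4 - Z*Z = 4 - Z**2)
o = I*sqrt(1551122330330177050691211281)/125431294786 (o = sqrt((-317293/(-557548) + 1007220/899878) + (4 - 1*(-314)**2)) = sqrt((-317293*(-1/557548) + 1007220*(1/899878)) + (4 - 1*98596)) = sqrt((317293/557548 + 503610/449939) + (4 - 98596)) = sqrt(423549243407/250862589572 - 98592) = sqrt(-24732620881839217/250862589572) = I*sqrt(1551122330330177050691211281)/125431294786 ≈ 313.99*I)
m + o = -2811548 + I*sqrt(1551122330330177050691211281)/125431294786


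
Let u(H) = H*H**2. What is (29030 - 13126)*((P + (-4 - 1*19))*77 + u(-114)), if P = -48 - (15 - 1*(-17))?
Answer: -23688610400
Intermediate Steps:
P = -80 (P = -48 - (15 + 17) = -48 - 1*32 = -48 - 32 = -80)
u(H) = H**3
(29030 - 13126)*((P + (-4 - 1*19))*77 + u(-114)) = (29030 - 13126)*((-80 + (-4 - 1*19))*77 + (-114)**3) = 15904*((-80 + (-4 - 19))*77 - 1481544) = 15904*((-80 - 23)*77 - 1481544) = 15904*(-103*77 - 1481544) = 15904*(-7931 - 1481544) = 15904*(-1489475) = -23688610400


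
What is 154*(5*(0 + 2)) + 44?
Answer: 1584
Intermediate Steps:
154*(5*(0 + 2)) + 44 = 154*(5*2) + 44 = 154*10 + 44 = 1540 + 44 = 1584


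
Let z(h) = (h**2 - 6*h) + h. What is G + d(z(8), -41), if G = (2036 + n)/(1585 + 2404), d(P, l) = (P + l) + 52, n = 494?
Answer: 142145/3989 ≈ 35.634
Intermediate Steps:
z(h) = h**2 - 5*h
d(P, l) = 52 + P + l
G = 2530/3989 (G = (2036 + 494)/(1585 + 2404) = 2530/3989 ≈ 0.63424)
G + d(z(8), -41) = 2530/3989 + (52 + 8*(-5 + 8) - 41) = 2530/3989 + (52 + 8*3 - 41) = 2530/3989 + (52 + 24 - 41) = 2530/3989 + 35 = 142145/3989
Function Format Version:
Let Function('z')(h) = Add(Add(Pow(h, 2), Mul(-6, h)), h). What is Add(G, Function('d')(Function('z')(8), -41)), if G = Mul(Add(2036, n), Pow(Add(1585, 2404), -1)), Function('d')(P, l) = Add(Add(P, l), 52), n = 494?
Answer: Rational(142145, 3989) ≈ 35.634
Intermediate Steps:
Function('z')(h) = Add(Pow(h, 2), Mul(-5, h))
Function('d')(P, l) = Add(52, P, l)
G = Rational(2530, 3989) (G = Mul(Add(2036, 494), Pow(Add(1585, 2404), -1)) = Mul(2530, Pow(3989, -1)) = Mul(2530, Rational(1, 3989)) = Rational(2530, 3989) ≈ 0.63424)
Add(G, Function('d')(Function('z')(8), -41)) = Add(Rational(2530, 3989), Add(52, Mul(8, Add(-5, 8)), -41)) = Add(Rational(2530, 3989), Add(52, Mul(8, 3), -41)) = Add(Rational(2530, 3989), Add(52, 24, -41)) = Add(Rational(2530, 3989), 35) = Rational(142145, 3989)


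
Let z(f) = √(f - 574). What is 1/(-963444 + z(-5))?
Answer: -321148/309408113905 - I*√579/928224341715 ≈ -1.0379e-6 - 2.5923e-11*I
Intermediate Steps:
z(f) = √(-574 + f)
1/(-963444 + z(-5)) = 1/(-963444 + √(-574 - 5)) = 1/(-963444 + √(-579)) = 1/(-963444 + I*√579)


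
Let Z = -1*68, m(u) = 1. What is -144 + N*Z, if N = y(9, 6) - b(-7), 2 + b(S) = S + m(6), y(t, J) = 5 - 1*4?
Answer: -756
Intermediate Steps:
y(t, J) = 1 (y(t, J) = 5 - 4 = 1)
b(S) = -1 + S (b(S) = -2 + (S + 1) = -2 + (1 + S) = -1 + S)
N = 9 (N = 1 - (-1 - 7) = 1 - 1*(-8) = 1 + 8 = 9)
Z = -68
-144 + N*Z = -144 + 9*(-68) = -144 - 612 = -756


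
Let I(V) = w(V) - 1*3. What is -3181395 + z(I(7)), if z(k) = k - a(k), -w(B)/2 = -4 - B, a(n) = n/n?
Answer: -3181377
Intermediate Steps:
a(n) = 1
w(B) = 8 + 2*B (w(B) = -2*(-4 - B) = 8 + 2*B)
I(V) = 5 + 2*V (I(V) = (8 + 2*V) - 1*3 = (8 + 2*V) - 3 = 5 + 2*V)
z(k) = -1 + k (z(k) = k - 1*1 = k - 1 = -1 + k)
-3181395 + z(I(7)) = -3181395 + (-1 + (5 + 2*7)) = -3181395 + (-1 + (5 + 14)) = -3181395 + (-1 + 19) = -3181395 + 18 = -3181377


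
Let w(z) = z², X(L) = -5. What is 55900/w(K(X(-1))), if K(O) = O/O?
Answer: 55900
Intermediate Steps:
K(O) = 1
55900/w(K(X(-1))) = 55900/(1²) = 55900/1 = 55900*1 = 55900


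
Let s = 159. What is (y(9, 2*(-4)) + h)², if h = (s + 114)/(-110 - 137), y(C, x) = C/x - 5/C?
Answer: 14523721/1871424 ≈ 7.7608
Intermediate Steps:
y(C, x) = -5/C + C/x
h = -21/19 (h = (159 + 114)/(-110 - 137) = 273/(-247) = 273*(-1/247) = -21/19 ≈ -1.1053)
(y(9, 2*(-4)) + h)² = ((-5/9 + 9/((2*(-4)))) - 21/19)² = ((-5*⅑ + 9/(-8)) - 21/19)² = ((-5/9 + 9*(-⅛)) - 21/19)² = ((-5/9 - 9/8) - 21/19)² = (-121/72 - 21/19)² = (-3811/1368)² = 14523721/1871424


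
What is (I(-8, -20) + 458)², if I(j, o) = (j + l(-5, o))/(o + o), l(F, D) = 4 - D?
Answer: 5234944/25 ≈ 2.0940e+5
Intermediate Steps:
I(j, o) = (4 + j - o)/(2*o) (I(j, o) = (j + (4 - o))/(o + o) = (4 + j - o)/((2*o)) = (4 + j - o)*(1/(2*o)) = (4 + j - o)/(2*o))
(I(-8, -20) + 458)² = ((½)*(4 - 8 - 1*(-20))/(-20) + 458)² = ((½)*(-1/20)*(4 - 8 + 20) + 458)² = ((½)*(-1/20)*16 + 458)² = (-⅖ + 458)² = (2288/5)² = 5234944/25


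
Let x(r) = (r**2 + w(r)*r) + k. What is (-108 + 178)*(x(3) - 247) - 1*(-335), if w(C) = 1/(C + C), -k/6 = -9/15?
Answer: -16038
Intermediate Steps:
k = 18/5 (k = -(-54)/15 = -6*(-3/5) = 18/5 ≈ 3.6000)
w(C) = 1/(2*C)
x(r) = 41/10 + r**2 (x(r) = (r**2 + (1/(2*r))*r) + 18/5 = (r**2 + 1/2) + 18/5 = (1/2 + r**2) + 18/5 = 41/10 + r**2)
(-108 + 178)*(x(3) - 247) - 1*(-335) = (-108 + 178)*((41/10 + 3**2) - 247) - 1*(-335) = 70*((41/10 + 9) - 247) + 335 = 70*(131/10 - 247) + 335 = 70*(-2339/10) + 335 = -16373 + 335 = -16038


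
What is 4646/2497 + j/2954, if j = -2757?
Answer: 6840055/7376138 ≈ 0.92732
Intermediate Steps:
4646/2497 + j/2954 = 4646/2497 - 2757/2954 = 6840055/7376138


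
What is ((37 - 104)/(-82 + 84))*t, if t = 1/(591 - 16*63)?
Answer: 67/834 ≈ 0.080336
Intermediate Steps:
t = -1/417 (t = 1/(591 - 1008) = 1/(-417) = -1/417 ≈ -0.0023981)
((37 - 104)/(-82 + 84))*t = ((37 - 104)/(-82 + 84))*(-1/417) = -67/2*(-1/417) = 67/834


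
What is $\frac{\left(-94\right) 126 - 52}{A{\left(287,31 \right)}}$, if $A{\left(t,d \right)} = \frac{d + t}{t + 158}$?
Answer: $- \frac{2646860}{159} \approx -16647.0$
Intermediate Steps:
$A{\left(t,d \right)} = \frac{d + t}{158 + t}$
$\frac{\left(-94\right) 126 - 52}{A{\left(287,31 \right)}} = \frac{\left(-94\right) 126 - 52}{\frac{1}{158 + 287} \left(31 + 287\right)} = \frac{-11844 - 52}{\frac{1}{445} \cdot 318} = - \frac{11896}{\frac{1}{445} \cdot 318} = - \frac{11896}{\frac{318}{445}} = \left(-11896\right) \frac{445}{318} = - \frac{2646860}{159}$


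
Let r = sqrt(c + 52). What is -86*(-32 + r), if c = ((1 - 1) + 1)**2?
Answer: 2752 - 86*sqrt(53) ≈ 2125.9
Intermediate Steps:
c = 1 (c = (0 + 1)**2 = 1**2 = 1)
r = sqrt(53) (r = sqrt(1 + 52) = sqrt(53) ≈ 7.2801)
-86*(-32 + r) = -86*(-32 + sqrt(53)) = 2752 - 86*sqrt(53)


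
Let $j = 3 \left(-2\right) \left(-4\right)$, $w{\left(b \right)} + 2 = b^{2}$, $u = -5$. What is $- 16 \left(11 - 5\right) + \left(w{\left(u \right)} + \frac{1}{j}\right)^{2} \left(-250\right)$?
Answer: $- \frac{38253773}{288} \approx -1.3283 \cdot 10^{5}$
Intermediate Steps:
$w{\left(b \right)} = -2 + b^{2}$
$j = 24$ ($j = \left(-6\right) \left(-4\right) = 24$)
$- 16 \left(11 - 5\right) + \left(w{\left(u \right)} + \frac{1}{j}\right)^{2} \left(-250\right) = - 16 \left(11 - 5\right) + \left(\left(-2 + \left(-5\right)^{2}\right) + \frac{1}{24}\right)^{2} \left(-250\right) = - 16 \left(11 - 5\right) + \left(\left(-2 + 25\right) + \frac{1}{24}\right)^{2} \left(-250\right) = \left(-16\right) 6 + \left(23 + \frac{1}{24}\right)^{2} \left(-250\right) = -96 + \left(\frac{553}{24}\right)^{2} \left(-250\right) = -96 + \frac{305809}{576} \left(-250\right) = -96 - \frac{38226125}{288} = - \frac{38253773}{288}$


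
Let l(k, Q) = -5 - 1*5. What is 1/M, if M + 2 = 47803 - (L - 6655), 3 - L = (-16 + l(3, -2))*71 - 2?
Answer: 1/52605 ≈ 1.9010e-5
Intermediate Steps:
l(k, Q) = -10 (l(k, Q) = -5 - 5 = -10)
L = 1851 (L = 3 - ((-16 - 10)*71 - 2) = 3 - (-26*71 - 2) = 3 - (-1846 - 2) = 3 - 1*(-1848) = 3 + 1848 = 1851)
M = 52605 (M = -2 + (47803 - (1851 - 6655)) = -2 + (47803 - 1*(-4804)) = -2 + (47803 + 4804) = -2 + 52607 = 52605)
1/M = 1/52605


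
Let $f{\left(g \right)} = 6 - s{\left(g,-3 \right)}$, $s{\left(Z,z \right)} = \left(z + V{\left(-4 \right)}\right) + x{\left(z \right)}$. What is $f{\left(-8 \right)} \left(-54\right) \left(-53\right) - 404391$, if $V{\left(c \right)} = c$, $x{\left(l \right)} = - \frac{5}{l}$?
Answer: $-371955$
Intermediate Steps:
$s{\left(Z,z \right)} = -4 + z - \frac{5}{z}$ ($s{\left(Z,z \right)} = \left(z - 4\right) - \frac{5}{z} = \left(-4 + z\right) - \frac{5}{z} = -4 + z - \frac{5}{z}$)
$f{\left(g \right)} = \frac{34}{3}$ ($f{\left(g \right)} = 6 - \left(-4 - 3 - \frac{5}{-3}\right) = 6 - \left(-4 - 3 - - \frac{5}{3}\right) = 6 - \left(-4 - 3 + \frac{5}{3}\right) = 6 - - \frac{16}{3} = 6 + \frac{16}{3} = \frac{34}{3}$)
$f{\left(-8 \right)} \left(-54\right) \left(-53\right) - 404391 = \frac{34}{3} \left(-54\right) \left(-53\right) - 404391 = \left(-612\right) \left(-53\right) - 404391 = 32436 - 404391 = -371955$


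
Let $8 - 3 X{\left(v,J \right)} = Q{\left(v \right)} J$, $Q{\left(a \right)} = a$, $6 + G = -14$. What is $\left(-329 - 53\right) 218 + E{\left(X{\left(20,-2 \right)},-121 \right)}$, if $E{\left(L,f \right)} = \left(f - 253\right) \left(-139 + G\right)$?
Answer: $-23810$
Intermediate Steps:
$G = -20$ ($G = -6 - 14 = -20$)
$X{\left(v,J \right)} = \frac{8}{3} - \frac{J v}{3}$ ($X{\left(v,J \right)} = \frac{8}{3} - \frac{v J}{3} = \frac{8}{3} - \frac{J v}{3}$)
$E{\left(L,f \right)} = 40227 - 159 f$ ($E{\left(L,f \right)} = \left(f - 253\right) \left(-139 - 20\right) = \left(-253 + f\right) \left(-159\right) = 40227 - 159 f$)
$\left(-329 - 53\right) 218 + E{\left(X{\left(20,-2 \right)},-121 \right)} = \left(-329 - 53\right) 218 + \left(40227 - -19239\right) = \left(-382\right) 218 + \left(40227 + 19239\right) = -83276 + 59466 = -23810$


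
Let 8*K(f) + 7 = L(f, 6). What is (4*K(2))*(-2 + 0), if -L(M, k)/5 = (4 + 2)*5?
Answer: 157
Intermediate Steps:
L(M, k) = -150 (L(M, k) = -5*(4 + 2)*5 = -30*5 = -5*30 = -150)
K(f) = -157/8 (K(f) = -7/8 + (⅛)*(-150) = -7/8 - 75/4 = -157/8)
(4*K(2))*(-2 + 0) = (4*(-157/8))*(-2 + 0) = -157/2*(-2) = 157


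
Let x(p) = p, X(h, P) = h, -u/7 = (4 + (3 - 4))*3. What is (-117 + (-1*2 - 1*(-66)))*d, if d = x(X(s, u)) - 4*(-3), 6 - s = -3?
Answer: -1113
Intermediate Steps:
s = 9 (s = 6 - 1*(-3) = 6 + 3 = 9)
u = -63 (u = -7*(4 + (3 - 4))*3 = -7*(4 - 1)*3 = -21*3 = -7*9 = -63)
d = 21 (d = 9 - 4*(-3) = 9 - 1*(-12) = 9 + 12 = 21)
(-117 + (-1*2 - 1*(-66)))*d = (-117 + (-1*2 - 1*(-66)))*21 = (-117 + (-2 + 66))*21 = (-117 + 64)*21 = -53*21 = -1113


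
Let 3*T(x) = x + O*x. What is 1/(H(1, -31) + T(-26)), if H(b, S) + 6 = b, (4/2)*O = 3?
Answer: -3/80 ≈ -0.037500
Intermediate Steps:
O = 3/2 (O = (½)*3 = 3/2 ≈ 1.5000)
T(x) = 5*x/6 (T(x) = (x + 3*x/2)/3 = (5*x/2)/3 = 5*x/6)
H(b, S) = -6 + b
1/(H(1, -31) + T(-26)) = 1/((-6 + 1) + (⅚)*(-26)) = 1/(-5 - 65/3) = 1/(-80/3) = -3/80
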